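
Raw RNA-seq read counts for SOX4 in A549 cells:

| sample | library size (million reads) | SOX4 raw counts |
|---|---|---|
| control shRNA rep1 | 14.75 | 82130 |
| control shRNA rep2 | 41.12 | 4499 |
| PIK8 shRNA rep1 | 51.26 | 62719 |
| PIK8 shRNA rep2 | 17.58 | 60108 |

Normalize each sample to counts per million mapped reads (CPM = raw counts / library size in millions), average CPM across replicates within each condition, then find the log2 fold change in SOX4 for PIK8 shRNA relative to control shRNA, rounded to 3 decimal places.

CPM(control shRNA rep1) = 82130 / 14.75 = 5568.1356
CPM(control shRNA rep2) = 4499 / 41.12 = 109.4115
CPM(PIK8 shRNA rep1) = 62719 / 51.26 = 1223.5466
CPM(PIK8 shRNA rep2) = 60108 / 17.58 = 3419.1126
mean CPM(control shRNA) = 2838.7735; mean CPM(PIK8 shRNA) = 2321.3296
Fold change = 2321.3296 / 2838.7735 = 0.81772
log2(0.81772) = -0.2903

-0.290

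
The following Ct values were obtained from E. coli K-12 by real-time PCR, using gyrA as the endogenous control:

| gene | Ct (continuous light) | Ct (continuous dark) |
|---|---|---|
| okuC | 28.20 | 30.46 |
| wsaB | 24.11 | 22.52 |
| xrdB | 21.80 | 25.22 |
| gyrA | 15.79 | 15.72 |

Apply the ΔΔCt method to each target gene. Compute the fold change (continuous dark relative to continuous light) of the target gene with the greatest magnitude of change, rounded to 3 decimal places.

0.089

okuC: ΔΔCt = (30.46−15.72) − (28.20−15.79) = 14.74 − 12.41 = 2.33; fold change = 2^-2.33 = 0.199
wsaB: ΔΔCt = (22.52−15.72) − (24.11−15.79) = 6.80 − 8.32 = -1.52; fold change = 2^1.52 = 2.868
xrdB: ΔΔCt = (25.22−15.72) − (21.80−15.79) = 9.50 − 6.01 = 3.49; fold change = 2^-3.49 = 0.089
xrdB has the largest |ΔΔCt| = 3.49.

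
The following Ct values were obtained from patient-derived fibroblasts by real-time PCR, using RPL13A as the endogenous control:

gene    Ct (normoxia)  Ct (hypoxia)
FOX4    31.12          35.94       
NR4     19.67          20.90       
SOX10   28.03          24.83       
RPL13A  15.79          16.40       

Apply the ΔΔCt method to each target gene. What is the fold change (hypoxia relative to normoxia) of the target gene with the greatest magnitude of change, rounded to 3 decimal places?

0.054

FOX4: ΔΔCt = (35.94−16.40) − (31.12−15.79) = 19.54 − 15.33 = 4.21; fold change = 2^-4.21 = 0.054
NR4: ΔΔCt = (20.90−16.40) − (19.67−15.79) = 4.50 − 3.88 = 0.62; fold change = 2^-0.62 = 0.651
SOX10: ΔΔCt = (24.83−16.40) − (28.03−15.79) = 8.43 − 12.24 = -3.81; fold change = 2^3.81 = 14.026
FOX4 has the largest |ΔΔCt| = 4.21.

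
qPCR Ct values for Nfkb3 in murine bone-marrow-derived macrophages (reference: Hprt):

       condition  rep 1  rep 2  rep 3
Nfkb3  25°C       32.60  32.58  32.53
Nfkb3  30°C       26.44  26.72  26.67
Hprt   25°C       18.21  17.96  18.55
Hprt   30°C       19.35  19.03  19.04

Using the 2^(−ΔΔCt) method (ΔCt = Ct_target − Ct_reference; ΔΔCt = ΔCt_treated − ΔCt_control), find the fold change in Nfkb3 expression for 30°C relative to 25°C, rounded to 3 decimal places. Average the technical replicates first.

116.162

Mean Ct: Nfkb3 25°C 32.570; Nfkb3 30°C 26.610; Hprt 25°C 18.240; Hprt 30°C 19.140
ΔCt(25°C) = 32.570 − 18.240 = 14.330
ΔCt(30°C) = 26.610 − 19.140 = 7.470
ΔΔCt = 7.470 − 14.330 = -6.860
Fold change = 2^(−(-6.860)) = 2^6.860 = 116.1625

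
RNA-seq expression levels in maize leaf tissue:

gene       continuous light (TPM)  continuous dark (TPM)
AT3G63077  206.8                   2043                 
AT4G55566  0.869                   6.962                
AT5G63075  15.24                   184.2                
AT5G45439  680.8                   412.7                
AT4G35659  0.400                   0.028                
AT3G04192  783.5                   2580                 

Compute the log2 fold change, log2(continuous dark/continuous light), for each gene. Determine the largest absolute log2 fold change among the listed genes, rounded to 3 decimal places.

3.837

log2(2043/206.8) = 3.304  (AT3G63077)
log2(6.962/0.869) = 3.002  (AT4G55566)
log2(184.2/15.24) = 3.595  (AT5G63075)
log2(412.7/680.8) = -0.722  (AT5G45439)
log2(0.028/0.400) = -3.837  (AT4G35659)
log2(2580/783.5) = 1.719  (AT3G04192)
The largest magnitude belongs to AT4G35659.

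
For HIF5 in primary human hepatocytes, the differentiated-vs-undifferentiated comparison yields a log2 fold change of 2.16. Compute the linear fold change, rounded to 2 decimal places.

4.47

Fold change = 2^(2.16) = 4.469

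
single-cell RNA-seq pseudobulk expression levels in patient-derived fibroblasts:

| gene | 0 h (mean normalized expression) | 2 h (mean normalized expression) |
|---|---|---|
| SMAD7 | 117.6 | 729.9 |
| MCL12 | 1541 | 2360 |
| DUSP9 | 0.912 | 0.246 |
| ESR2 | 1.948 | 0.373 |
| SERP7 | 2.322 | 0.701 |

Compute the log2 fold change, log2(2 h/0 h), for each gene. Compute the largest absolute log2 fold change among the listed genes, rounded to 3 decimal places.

2.634

log2(729.9/117.6) = 2.634  (SMAD7)
log2(2360/1541) = 0.615  (MCL12)
log2(0.246/0.912) = -1.890  (DUSP9)
log2(0.373/1.948) = -2.385  (ESR2)
log2(0.701/2.322) = -1.728  (SERP7)
The largest magnitude belongs to SMAD7.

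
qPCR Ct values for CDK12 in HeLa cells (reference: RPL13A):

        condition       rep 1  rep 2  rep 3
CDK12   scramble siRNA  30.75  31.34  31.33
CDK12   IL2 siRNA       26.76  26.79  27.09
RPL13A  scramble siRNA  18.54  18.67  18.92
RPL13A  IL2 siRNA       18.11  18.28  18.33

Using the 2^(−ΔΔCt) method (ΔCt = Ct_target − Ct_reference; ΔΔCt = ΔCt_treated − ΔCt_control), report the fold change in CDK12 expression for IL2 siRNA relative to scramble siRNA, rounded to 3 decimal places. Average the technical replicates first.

13.833

Mean Ct: CDK12 scramble siRNA 31.140; CDK12 IL2 siRNA 26.880; RPL13A scramble siRNA 18.710; RPL13A IL2 siRNA 18.240
ΔCt(scramble siRNA) = 31.140 − 18.710 = 12.430
ΔCt(IL2 siRNA) = 26.880 − 18.240 = 8.640
ΔΔCt = 8.640 − 12.430 = -3.790
Fold change = 2^(−(-3.790)) = 2^3.790 = 13.8326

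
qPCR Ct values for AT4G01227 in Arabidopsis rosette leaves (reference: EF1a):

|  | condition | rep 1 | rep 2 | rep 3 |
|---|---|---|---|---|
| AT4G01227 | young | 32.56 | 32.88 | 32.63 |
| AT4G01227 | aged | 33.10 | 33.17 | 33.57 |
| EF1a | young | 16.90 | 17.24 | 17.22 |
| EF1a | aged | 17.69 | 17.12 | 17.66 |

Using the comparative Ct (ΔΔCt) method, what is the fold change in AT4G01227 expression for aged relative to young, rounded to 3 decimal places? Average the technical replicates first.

Mean Ct: AT4G01227 young 32.690; AT4G01227 aged 33.280; EF1a young 17.120; EF1a aged 17.490
ΔCt(young) = 32.690 − 17.120 = 15.570
ΔCt(aged) = 33.280 − 17.490 = 15.790
ΔΔCt = 15.790 − 15.570 = 0.220
Fold change = 2^(−0.220) = 0.8586

0.859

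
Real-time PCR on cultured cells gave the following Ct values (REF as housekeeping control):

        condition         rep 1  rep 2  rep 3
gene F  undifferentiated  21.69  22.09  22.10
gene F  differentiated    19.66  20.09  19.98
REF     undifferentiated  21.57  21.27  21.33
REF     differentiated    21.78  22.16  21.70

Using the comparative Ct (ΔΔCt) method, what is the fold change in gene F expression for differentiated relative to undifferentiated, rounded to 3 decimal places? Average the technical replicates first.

5.816

Mean Ct: gene F undifferentiated 21.960; gene F differentiated 19.910; REF undifferentiated 21.390; REF differentiated 21.880
ΔCt(undifferentiated) = 21.960 − 21.390 = 0.570
ΔCt(differentiated) = 19.910 − 21.880 = -1.970
ΔΔCt = -1.970 − 0.570 = -2.540
Fold change = 2^(−(-2.540)) = 2^2.540 = 5.8159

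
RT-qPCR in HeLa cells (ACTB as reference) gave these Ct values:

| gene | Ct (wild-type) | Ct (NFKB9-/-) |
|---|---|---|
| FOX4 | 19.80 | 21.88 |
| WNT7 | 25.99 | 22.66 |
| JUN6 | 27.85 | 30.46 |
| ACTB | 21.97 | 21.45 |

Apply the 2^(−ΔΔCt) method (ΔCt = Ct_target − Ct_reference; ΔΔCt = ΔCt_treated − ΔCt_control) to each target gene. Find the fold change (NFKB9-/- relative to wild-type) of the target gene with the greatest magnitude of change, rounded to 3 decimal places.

0.114

FOX4: ΔΔCt = (21.88−21.45) − (19.80−21.97) = 0.43 − (-2.17) = 2.60; fold change = 2^-2.60 = 0.165
WNT7: ΔΔCt = (22.66−21.45) − (25.99−21.97) = 1.21 − 4.02 = -2.81; fold change = 2^2.81 = 7.013
JUN6: ΔΔCt = (30.46−21.45) − (27.85−21.97) = 9.01 − 5.88 = 3.13; fold change = 2^-3.13 = 0.114
JUN6 has the largest |ΔΔCt| = 3.13.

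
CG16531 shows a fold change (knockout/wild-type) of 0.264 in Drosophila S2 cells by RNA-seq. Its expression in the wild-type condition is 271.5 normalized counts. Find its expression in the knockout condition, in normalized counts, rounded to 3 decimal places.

knockout expression = 271.5 × 0.264 = 71.676

71.676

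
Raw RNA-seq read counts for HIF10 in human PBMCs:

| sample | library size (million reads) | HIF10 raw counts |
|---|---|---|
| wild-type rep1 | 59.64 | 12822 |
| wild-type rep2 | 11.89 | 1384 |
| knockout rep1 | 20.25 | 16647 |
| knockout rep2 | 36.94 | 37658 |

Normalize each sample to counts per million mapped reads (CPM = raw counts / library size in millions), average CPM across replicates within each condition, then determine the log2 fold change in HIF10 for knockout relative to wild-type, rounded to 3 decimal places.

CPM(wild-type rep1) = 12822 / 59.64 = 214.9899
CPM(wild-type rep2) = 1384 / 11.89 = 116.4003
CPM(knockout rep1) = 16647 / 20.25 = 822.0741
CPM(knockout rep2) = 37658 / 36.94 = 1019.4369
mean CPM(wild-type) = 165.6951; mean CPM(knockout) = 920.7555
Fold change = 920.7555 / 165.6951 = 5.55693
log2(5.55693) = 2.4743

2.474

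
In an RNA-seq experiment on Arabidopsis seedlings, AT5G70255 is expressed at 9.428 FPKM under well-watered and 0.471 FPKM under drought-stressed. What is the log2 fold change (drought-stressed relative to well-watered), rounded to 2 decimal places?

-4.32

Fold change = 0.471 / 9.428 = 0.0500
log2(0.0500) = -4.323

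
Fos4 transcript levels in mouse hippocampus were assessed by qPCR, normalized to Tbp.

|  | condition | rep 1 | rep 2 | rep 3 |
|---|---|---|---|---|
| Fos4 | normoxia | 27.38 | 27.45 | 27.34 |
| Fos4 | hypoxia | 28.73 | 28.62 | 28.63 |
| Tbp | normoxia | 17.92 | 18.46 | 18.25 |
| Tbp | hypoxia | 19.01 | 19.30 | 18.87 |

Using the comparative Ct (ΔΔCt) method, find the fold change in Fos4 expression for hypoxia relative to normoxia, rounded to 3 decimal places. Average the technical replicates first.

Mean Ct: Fos4 normoxia 27.390; Fos4 hypoxia 28.660; Tbp normoxia 18.210; Tbp hypoxia 19.060
ΔCt(normoxia) = 27.390 − 18.210 = 9.180
ΔCt(hypoxia) = 28.660 − 19.060 = 9.600
ΔΔCt = 9.600 − 9.180 = 0.420
Fold change = 2^(−0.420) = 0.7474

0.747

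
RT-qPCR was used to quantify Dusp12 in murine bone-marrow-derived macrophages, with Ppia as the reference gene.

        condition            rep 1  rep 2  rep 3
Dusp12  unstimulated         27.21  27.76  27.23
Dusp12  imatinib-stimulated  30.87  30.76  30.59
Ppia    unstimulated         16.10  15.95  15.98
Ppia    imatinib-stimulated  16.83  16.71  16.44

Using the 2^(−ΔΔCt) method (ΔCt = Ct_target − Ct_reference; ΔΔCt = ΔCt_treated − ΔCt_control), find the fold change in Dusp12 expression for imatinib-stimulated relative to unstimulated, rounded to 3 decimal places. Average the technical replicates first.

Mean Ct: Dusp12 unstimulated 27.400; Dusp12 imatinib-stimulated 30.740; Ppia unstimulated 16.010; Ppia imatinib-stimulated 16.660
ΔCt(unstimulated) = 27.400 − 16.010 = 11.390
ΔCt(imatinib-stimulated) = 30.740 − 16.660 = 14.080
ΔΔCt = 14.080 − 11.390 = 2.690
Fold change = 2^(−2.690) = 0.1550

0.155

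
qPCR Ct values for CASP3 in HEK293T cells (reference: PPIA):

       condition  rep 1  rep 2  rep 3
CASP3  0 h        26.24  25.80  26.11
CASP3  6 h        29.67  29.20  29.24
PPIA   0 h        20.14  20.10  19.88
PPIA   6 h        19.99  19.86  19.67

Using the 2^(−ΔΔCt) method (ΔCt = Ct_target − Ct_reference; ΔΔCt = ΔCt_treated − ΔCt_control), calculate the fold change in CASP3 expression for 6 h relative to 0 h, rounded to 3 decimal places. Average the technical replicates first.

Mean Ct: CASP3 0 h 26.050; CASP3 6 h 29.370; PPIA 0 h 20.040; PPIA 6 h 19.840
ΔCt(0 h) = 26.050 − 20.040 = 6.010
ΔCt(6 h) = 29.370 − 19.840 = 9.530
ΔΔCt = 9.530 − 6.010 = 3.520
Fold change = 2^(−3.520) = 0.0872

0.087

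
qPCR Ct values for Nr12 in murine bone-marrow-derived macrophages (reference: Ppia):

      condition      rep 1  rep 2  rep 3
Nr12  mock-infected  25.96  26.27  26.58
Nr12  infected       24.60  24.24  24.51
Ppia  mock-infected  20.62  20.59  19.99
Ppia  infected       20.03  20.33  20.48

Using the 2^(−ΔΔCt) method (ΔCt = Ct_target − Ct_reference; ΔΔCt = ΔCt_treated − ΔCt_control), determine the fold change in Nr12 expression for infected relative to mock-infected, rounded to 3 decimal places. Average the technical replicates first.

3.249

Mean Ct: Nr12 mock-infected 26.270; Nr12 infected 24.450; Ppia mock-infected 20.400; Ppia infected 20.280
ΔCt(mock-infected) = 26.270 − 20.400 = 5.870
ΔCt(infected) = 24.450 − 20.280 = 4.170
ΔΔCt = 4.170 − 5.870 = -1.700
Fold change = 2^(−(-1.700)) = 2^1.700 = 3.2490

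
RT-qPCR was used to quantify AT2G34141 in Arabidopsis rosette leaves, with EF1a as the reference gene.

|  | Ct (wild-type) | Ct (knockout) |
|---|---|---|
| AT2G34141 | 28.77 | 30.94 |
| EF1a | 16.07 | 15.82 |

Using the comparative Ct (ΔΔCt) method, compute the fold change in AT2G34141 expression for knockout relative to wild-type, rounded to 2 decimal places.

ΔCt(wild-type) = 28.770 − 16.070 = 12.700
ΔCt(knockout) = 30.940 − 15.820 = 15.120
ΔΔCt = 15.120 − 12.700 = 2.420
Fold change = 2^(−2.420) = 0.187

0.19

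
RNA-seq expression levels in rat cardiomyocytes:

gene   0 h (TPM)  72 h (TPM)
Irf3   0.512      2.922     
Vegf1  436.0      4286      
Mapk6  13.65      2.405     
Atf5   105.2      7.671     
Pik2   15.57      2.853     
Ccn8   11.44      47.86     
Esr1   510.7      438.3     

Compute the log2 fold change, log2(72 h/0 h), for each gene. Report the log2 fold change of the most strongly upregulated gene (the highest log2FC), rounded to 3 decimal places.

log2(2.922/0.512) = 2.513  (Irf3)
log2(4286/436.0) = 3.297  (Vegf1)
log2(2.405/13.65) = -2.505  (Mapk6)
log2(7.671/105.2) = -3.778  (Atf5)
log2(2.853/15.57) = -2.448  (Pik2)
log2(47.86/11.44) = 2.065  (Ccn8)
log2(438.3/510.7) = -0.221  (Esr1)
Vegf1 is most strongly upregulated.

3.297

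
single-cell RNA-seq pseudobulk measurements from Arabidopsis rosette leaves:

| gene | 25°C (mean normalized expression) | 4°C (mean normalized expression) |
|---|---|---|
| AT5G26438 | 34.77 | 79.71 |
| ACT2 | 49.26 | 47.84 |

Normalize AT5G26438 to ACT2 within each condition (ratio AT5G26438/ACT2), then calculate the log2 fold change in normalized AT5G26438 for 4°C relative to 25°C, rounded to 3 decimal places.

1.239

AT5G26438/ACT2 (25°C) = 34.77 / 49.26 = 0.70585
AT5G26438/ACT2 (4°C) = 79.71 / 47.84 = 1.6662
Fold change = 1.6662 / 0.70585 = 2.3605
log2(2.3605) = 1.2391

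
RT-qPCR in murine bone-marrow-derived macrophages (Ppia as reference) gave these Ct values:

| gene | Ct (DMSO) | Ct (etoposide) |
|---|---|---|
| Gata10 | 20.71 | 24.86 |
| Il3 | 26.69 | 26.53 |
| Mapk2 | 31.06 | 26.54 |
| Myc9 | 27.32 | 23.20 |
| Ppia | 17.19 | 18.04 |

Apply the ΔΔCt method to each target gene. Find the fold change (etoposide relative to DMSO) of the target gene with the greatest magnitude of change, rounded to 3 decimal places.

41.355

Gata10: ΔΔCt = (24.86−18.04) − (20.71−17.19) = 6.82 − 3.52 = 3.30; fold change = 2^-3.30 = 0.102
Il3: ΔΔCt = (26.53−18.04) − (26.69−17.19) = 8.49 − 9.50 = -1.01; fold change = 2^1.01 = 2.014
Mapk2: ΔΔCt = (26.54−18.04) − (31.06−17.19) = 8.50 − 13.87 = -5.37; fold change = 2^5.37 = 41.355
Myc9: ΔΔCt = (23.20−18.04) − (27.32−17.19) = 5.16 − 10.13 = -4.97; fold change = 2^4.97 = 31.341
Mapk2 has the largest |ΔΔCt| = 5.37.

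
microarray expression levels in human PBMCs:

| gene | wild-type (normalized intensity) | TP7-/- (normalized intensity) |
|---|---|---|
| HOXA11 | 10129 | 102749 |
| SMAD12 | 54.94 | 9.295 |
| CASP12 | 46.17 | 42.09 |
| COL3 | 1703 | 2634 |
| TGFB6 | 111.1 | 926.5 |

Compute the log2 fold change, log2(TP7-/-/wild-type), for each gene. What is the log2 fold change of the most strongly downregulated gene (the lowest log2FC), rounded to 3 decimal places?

-2.563

log2(102749/10129) = 3.343  (HOXA11)
log2(9.295/54.94) = -2.563  (SMAD12)
log2(42.09/46.17) = -0.133  (CASP12)
log2(2634/1703) = 0.629  (COL3)
log2(926.5/111.1) = 3.060  (TGFB6)
SMAD12 is most strongly downregulated.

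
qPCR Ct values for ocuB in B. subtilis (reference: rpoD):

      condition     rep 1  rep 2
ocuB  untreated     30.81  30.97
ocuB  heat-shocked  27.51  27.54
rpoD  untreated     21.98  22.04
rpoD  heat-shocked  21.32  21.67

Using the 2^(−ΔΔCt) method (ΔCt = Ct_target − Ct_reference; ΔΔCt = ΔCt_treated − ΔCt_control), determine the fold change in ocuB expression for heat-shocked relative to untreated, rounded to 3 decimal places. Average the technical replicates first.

7.210

Mean Ct: ocuB untreated 30.890; ocuB heat-shocked 27.525; rpoD untreated 22.010; rpoD heat-shocked 21.495
ΔCt(untreated) = 30.890 − 22.010 = 8.880
ΔCt(heat-shocked) = 27.525 − 21.495 = 6.030
ΔΔCt = 6.030 − 8.880 = -2.850
Fold change = 2^(−(-2.850)) = 2^2.850 = 7.2100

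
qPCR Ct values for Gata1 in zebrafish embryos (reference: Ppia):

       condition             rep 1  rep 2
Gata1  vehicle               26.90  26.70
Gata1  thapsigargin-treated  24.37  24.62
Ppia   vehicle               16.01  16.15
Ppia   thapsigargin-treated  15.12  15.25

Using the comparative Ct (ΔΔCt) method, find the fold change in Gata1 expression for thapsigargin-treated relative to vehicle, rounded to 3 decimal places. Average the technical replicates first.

2.657

Mean Ct: Gata1 vehicle 26.800; Gata1 thapsigargin-treated 24.495; Ppia vehicle 16.080; Ppia thapsigargin-treated 15.185
ΔCt(vehicle) = 26.800 − 16.080 = 10.720
ΔCt(thapsigargin-treated) = 24.495 − 15.185 = 9.310
ΔΔCt = 9.310 − 10.720 = -1.410
Fold change = 2^(−(-1.410)) = 2^1.410 = 2.6574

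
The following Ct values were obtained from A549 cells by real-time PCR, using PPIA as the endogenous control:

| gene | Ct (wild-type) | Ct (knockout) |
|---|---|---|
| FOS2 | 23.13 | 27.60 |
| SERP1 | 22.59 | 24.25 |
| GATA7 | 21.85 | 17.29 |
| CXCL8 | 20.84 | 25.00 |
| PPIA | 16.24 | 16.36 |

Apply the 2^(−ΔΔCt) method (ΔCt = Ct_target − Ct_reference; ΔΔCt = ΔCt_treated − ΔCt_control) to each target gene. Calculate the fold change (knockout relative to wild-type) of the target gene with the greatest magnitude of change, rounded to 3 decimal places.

FOS2: ΔΔCt = (27.60−16.36) − (23.13−16.24) = 11.24 − 6.89 = 4.35; fold change = 2^-4.35 = 0.049
SERP1: ΔΔCt = (24.25−16.36) − (22.59−16.24) = 7.89 − 6.35 = 1.54; fold change = 2^-1.54 = 0.344
GATA7: ΔΔCt = (17.29−16.36) − (21.85−16.24) = 0.93 − 5.61 = -4.68; fold change = 2^4.68 = 25.634
CXCL8: ΔΔCt = (25.00−16.36) − (20.84−16.24) = 8.64 − 4.60 = 4.04; fold change = 2^-4.04 = 0.061
GATA7 has the largest |ΔΔCt| = 4.68.

25.634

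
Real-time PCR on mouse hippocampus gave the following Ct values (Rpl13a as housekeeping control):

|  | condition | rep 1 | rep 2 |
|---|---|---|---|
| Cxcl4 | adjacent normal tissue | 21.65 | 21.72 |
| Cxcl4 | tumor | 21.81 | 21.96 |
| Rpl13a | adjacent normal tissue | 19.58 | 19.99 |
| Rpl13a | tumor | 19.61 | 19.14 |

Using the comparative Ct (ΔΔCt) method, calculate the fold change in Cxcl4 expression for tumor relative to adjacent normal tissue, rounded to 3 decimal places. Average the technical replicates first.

Mean Ct: Cxcl4 adjacent normal tissue 21.685; Cxcl4 tumor 21.885; Rpl13a adjacent normal tissue 19.785; Rpl13a tumor 19.375
ΔCt(adjacent normal tissue) = 21.685 − 19.785 = 1.900
ΔCt(tumor) = 21.885 − 19.375 = 2.510
ΔΔCt = 2.510 − 1.900 = 0.610
Fold change = 2^(−0.610) = 0.6552

0.655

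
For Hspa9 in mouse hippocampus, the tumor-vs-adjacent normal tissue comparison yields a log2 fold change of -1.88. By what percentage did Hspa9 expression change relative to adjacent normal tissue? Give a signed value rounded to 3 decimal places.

Fold change = 2^(-1.88) = 0.2717
Percent change = (FC − 1) × 100% = (0.2717 − 1) × 100 = -72.832%

-72.832%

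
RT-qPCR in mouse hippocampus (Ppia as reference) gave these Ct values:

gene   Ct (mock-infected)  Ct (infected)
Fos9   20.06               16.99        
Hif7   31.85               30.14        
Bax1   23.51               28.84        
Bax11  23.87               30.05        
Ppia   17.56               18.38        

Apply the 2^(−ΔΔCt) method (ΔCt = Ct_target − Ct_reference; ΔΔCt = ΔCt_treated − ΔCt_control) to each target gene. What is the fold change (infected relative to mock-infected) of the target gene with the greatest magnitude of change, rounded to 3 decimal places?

Fos9: ΔΔCt = (16.99−18.38) − (20.06−17.56) = -1.39 − 2.50 = -3.89; fold change = 2^3.89 = 14.825
Hif7: ΔΔCt = (30.14−18.38) − (31.85−17.56) = 11.76 − 14.29 = -2.53; fold change = 2^2.53 = 5.776
Bax1: ΔΔCt = (28.84−18.38) − (23.51−17.56) = 10.46 − 5.95 = 4.51; fold change = 2^-4.51 = 0.044
Bax11: ΔΔCt = (30.05−18.38) − (23.87−17.56) = 11.67 − 6.31 = 5.36; fold change = 2^-5.36 = 0.024
Bax11 has the largest |ΔΔCt| = 5.36.

0.024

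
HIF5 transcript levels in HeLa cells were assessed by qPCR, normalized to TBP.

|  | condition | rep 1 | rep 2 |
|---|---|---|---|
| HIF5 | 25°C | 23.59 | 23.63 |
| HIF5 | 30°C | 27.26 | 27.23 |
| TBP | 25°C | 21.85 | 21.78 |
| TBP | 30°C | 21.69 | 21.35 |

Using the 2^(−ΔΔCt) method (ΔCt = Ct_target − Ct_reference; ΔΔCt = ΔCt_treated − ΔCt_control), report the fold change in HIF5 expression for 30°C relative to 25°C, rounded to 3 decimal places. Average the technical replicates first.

0.066

Mean Ct: HIF5 25°C 23.610; HIF5 30°C 27.245; TBP 25°C 21.815; TBP 30°C 21.520
ΔCt(25°C) = 23.610 − 21.815 = 1.795
ΔCt(30°C) = 27.245 − 21.520 = 5.725
ΔΔCt = 5.725 − 1.795 = 3.930
Fold change = 2^(−3.930) = 0.0656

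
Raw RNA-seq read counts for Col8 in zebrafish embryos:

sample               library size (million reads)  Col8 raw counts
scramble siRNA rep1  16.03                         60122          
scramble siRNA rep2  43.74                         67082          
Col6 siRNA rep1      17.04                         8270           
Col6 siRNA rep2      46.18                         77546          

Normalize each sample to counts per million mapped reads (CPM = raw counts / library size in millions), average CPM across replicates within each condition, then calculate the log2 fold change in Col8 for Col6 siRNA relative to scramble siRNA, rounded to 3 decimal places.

-1.288

CPM(scramble siRNA rep1) = 60122 / 16.03 = 3750.5926
CPM(scramble siRNA rep2) = 67082 / 43.74 = 1533.6534
CPM(Col6 siRNA rep1) = 8270 / 17.04 = 485.3286
CPM(Col6 siRNA rep2) = 77546 / 46.18 = 1679.2118
mean CPM(scramble siRNA) = 2642.1230; mean CPM(Col6 siRNA) = 1082.2702
Fold change = 1082.2702 / 2642.1230 = 0.40962
log2(0.40962) = -1.2876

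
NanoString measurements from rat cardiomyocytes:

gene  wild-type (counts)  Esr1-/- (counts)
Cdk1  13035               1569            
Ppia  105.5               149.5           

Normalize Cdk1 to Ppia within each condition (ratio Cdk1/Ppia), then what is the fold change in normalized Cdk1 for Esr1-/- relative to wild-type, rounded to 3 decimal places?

Cdk1/Ppia (wild-type) = 13035 / 105.5 = 123.55
Cdk1/Ppia (Esr1-/-) = 1569 / 149.5 = 10.495
Fold change = 10.495 / 123.55 = 0.0849

0.085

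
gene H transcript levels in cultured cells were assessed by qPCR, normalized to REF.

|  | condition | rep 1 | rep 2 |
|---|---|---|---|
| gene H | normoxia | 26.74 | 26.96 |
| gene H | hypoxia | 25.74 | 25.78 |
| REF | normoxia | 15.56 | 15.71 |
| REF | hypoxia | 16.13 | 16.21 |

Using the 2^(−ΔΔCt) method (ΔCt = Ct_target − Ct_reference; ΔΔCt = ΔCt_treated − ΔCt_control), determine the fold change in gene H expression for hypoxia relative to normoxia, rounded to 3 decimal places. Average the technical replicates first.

3.084

Mean Ct: gene H normoxia 26.850; gene H hypoxia 25.760; REF normoxia 15.635; REF hypoxia 16.170
ΔCt(normoxia) = 26.850 − 15.635 = 11.215
ΔCt(hypoxia) = 25.760 − 16.170 = 9.590
ΔΔCt = 9.590 − 11.215 = -1.625
Fold change = 2^(−(-1.625)) = 2^1.625 = 3.0844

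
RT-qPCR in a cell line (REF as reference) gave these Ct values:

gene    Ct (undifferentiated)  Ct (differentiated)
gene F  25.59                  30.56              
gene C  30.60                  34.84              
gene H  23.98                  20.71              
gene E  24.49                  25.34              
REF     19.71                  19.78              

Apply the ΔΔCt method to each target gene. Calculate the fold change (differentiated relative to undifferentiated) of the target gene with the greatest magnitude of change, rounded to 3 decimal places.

gene F: ΔΔCt = (30.56−19.78) − (25.59−19.71) = 10.78 − 5.88 = 4.90; fold change = 2^-4.90 = 0.033
gene C: ΔΔCt = (34.84−19.78) − (30.60−19.71) = 15.06 − 10.89 = 4.17; fold change = 2^-4.17 = 0.056
gene H: ΔΔCt = (20.71−19.78) − (23.98−19.71) = 0.93 − 4.27 = -3.34; fold change = 2^3.34 = 10.126
gene E: ΔΔCt = (25.34−19.78) − (24.49−19.71) = 5.56 − 4.78 = 0.78; fold change = 2^-0.78 = 0.582
gene F has the largest |ΔΔCt| = 4.90.

0.033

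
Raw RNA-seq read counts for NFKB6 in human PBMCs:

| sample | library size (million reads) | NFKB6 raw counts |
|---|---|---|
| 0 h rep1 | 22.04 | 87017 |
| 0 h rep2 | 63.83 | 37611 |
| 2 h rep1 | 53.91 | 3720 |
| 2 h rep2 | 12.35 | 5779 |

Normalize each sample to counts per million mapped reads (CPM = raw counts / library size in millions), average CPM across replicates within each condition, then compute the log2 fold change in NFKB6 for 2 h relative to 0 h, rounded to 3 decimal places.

CPM(0 h rep1) = 87017 / 22.04 = 3948.1397
CPM(0 h rep2) = 37611 / 63.83 = 589.2370
CPM(2 h rep1) = 3720 / 53.91 = 69.0039
CPM(2 h rep2) = 5779 / 12.35 = 467.9352
mean CPM(0 h) = 2268.6884; mean CPM(2 h) = 268.4696
Fold change = 268.4696 / 2268.6884 = 0.11834
log2(0.11834) = -3.0790

-3.079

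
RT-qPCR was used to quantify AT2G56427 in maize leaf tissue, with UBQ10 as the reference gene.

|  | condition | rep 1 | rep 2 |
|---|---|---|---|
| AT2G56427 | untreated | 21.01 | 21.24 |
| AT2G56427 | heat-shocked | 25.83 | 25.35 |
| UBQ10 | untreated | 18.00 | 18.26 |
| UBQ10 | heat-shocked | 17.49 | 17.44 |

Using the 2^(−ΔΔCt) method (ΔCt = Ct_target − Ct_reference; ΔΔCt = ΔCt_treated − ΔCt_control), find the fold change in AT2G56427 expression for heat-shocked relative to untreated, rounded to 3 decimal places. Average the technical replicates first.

Mean Ct: AT2G56427 untreated 21.125; AT2G56427 heat-shocked 25.590; UBQ10 untreated 18.130; UBQ10 heat-shocked 17.465
ΔCt(untreated) = 21.125 − 18.130 = 2.995
ΔCt(heat-shocked) = 25.590 − 17.465 = 8.125
ΔΔCt = 8.125 − 2.995 = 5.130
Fold change = 2^(−5.130) = 0.0286

0.029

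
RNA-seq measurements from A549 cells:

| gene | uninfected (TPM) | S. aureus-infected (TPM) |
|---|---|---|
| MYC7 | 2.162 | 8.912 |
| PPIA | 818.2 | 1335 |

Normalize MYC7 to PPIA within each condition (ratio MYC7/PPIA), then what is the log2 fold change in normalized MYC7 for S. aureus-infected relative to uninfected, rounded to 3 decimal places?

1.337

MYC7/PPIA (uninfected) = 2.162 / 818.2 = 0.0026424
MYC7/PPIA (S. aureus-infected) = 8.912 / 1335 = 0.0066757
Fold change = 0.0066757 / 0.0026424 = 2.5264
log2(2.5264) = 1.3371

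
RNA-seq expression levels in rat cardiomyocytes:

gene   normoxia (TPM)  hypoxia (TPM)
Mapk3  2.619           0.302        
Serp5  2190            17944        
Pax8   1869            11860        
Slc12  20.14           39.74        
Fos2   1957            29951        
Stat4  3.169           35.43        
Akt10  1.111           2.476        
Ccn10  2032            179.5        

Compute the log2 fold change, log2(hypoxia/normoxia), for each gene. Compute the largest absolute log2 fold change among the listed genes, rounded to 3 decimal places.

log2(0.302/2.619) = -3.116  (Mapk3)
log2(17944/2190) = 3.034  (Serp5)
log2(11860/1869) = 2.666  (Pax8)
log2(39.74/20.14) = 0.981  (Slc12)
log2(29951/1957) = 3.936  (Fos2)
log2(35.43/3.169) = 3.483  (Stat4)
log2(2.476/1.111) = 1.156  (Akt10)
log2(179.5/2032) = -3.501  (Ccn10)
The largest magnitude belongs to Fos2.

3.936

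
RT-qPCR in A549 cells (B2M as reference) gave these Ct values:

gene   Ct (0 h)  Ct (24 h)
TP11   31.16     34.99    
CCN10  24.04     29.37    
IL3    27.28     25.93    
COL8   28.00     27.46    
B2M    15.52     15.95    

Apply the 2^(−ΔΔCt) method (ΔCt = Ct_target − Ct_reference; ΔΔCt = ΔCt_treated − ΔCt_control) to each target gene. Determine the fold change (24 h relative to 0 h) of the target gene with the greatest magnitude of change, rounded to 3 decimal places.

0.033

TP11: ΔΔCt = (34.99−15.95) − (31.16−15.52) = 19.04 − 15.64 = 3.40; fold change = 2^-3.40 = 0.095
CCN10: ΔΔCt = (29.37−15.95) − (24.04−15.52) = 13.42 − 8.52 = 4.90; fold change = 2^-4.90 = 0.033
IL3: ΔΔCt = (25.93−15.95) − (27.28−15.52) = 9.98 − 11.76 = -1.78; fold change = 2^1.78 = 3.434
COL8: ΔΔCt = (27.46−15.95) − (28.00−15.52) = 11.51 − 12.48 = -0.97; fold change = 2^0.97 = 1.959
CCN10 has the largest |ΔΔCt| = 4.90.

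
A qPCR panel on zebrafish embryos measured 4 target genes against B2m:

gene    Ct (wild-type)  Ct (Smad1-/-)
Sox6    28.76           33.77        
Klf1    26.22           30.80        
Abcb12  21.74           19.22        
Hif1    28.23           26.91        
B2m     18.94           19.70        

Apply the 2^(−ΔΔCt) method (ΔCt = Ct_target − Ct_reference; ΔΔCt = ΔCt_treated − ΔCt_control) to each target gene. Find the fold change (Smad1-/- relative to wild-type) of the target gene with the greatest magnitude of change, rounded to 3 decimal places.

Sox6: ΔΔCt = (33.77−19.70) − (28.76−18.94) = 14.07 − 9.82 = 4.25; fold change = 2^-4.25 = 0.053
Klf1: ΔΔCt = (30.80−19.70) − (26.22−18.94) = 11.10 − 7.28 = 3.82; fold change = 2^-3.82 = 0.071
Abcb12: ΔΔCt = (19.22−19.70) − (21.74−18.94) = -0.48 − 2.80 = -3.28; fold change = 2^3.28 = 9.714
Hif1: ΔΔCt = (26.91−19.70) − (28.23−18.94) = 7.21 − 9.29 = -2.08; fold change = 2^2.08 = 4.228
Sox6 has the largest |ΔΔCt| = 4.25.

0.053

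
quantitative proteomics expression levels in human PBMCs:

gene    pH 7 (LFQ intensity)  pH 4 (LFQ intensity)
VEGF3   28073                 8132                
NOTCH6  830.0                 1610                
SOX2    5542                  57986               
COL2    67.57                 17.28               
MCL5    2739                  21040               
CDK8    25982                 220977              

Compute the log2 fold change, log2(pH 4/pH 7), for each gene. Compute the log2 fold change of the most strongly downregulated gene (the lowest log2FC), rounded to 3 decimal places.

-1.967

log2(8132/28073) = -1.788  (VEGF3)
log2(1610/830.0) = 0.956  (NOTCH6)
log2(57986/5542) = 3.387  (SOX2)
log2(17.28/67.57) = -1.967  (COL2)
log2(21040/2739) = 2.941  (MCL5)
log2(220977/25982) = 3.088  (CDK8)
COL2 is most strongly downregulated.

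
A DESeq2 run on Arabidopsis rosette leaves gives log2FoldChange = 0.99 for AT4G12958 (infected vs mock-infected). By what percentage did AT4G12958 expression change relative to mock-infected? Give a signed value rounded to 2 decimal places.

Fold change = 2^(0.99) = 1.9862
Percent change = (FC − 1) × 100% = (1.9862 − 1) × 100 = 98.62%

98.62%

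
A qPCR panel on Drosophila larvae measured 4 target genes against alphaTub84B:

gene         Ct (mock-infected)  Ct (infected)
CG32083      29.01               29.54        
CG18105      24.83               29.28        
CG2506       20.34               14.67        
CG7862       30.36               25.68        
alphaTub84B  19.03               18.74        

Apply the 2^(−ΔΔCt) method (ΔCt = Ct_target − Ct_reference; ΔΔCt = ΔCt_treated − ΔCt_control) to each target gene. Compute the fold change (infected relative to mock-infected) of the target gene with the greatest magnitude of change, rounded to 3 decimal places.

41.643

CG32083: ΔΔCt = (29.54−18.74) − (29.01−19.03) = 10.80 − 9.98 = 0.82; fold change = 2^-0.82 = 0.566
CG18105: ΔΔCt = (29.28−18.74) − (24.83−19.03) = 10.54 − 5.80 = 4.74; fold change = 2^-4.74 = 0.037
CG2506: ΔΔCt = (14.67−18.74) − (20.34−19.03) = -4.07 − 1.31 = -5.38; fold change = 2^5.38 = 41.643
CG7862: ΔΔCt = (25.68−18.74) − (30.36−19.03) = 6.94 − 11.33 = -4.39; fold change = 2^4.39 = 20.966
CG2506 has the largest |ΔΔCt| = 5.38.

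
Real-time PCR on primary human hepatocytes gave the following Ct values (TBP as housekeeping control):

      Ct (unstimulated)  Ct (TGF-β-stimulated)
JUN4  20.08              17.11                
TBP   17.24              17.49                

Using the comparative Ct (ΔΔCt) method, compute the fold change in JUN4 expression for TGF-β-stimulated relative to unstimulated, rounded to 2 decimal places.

9.32

ΔCt(unstimulated) = 20.080 − 17.240 = 2.840
ΔCt(TGF-β-stimulated) = 17.110 − 17.490 = -0.380
ΔΔCt = -0.380 − 2.840 = -3.220
Fold change = 2^(−(-3.220)) = 2^3.220 = 9.318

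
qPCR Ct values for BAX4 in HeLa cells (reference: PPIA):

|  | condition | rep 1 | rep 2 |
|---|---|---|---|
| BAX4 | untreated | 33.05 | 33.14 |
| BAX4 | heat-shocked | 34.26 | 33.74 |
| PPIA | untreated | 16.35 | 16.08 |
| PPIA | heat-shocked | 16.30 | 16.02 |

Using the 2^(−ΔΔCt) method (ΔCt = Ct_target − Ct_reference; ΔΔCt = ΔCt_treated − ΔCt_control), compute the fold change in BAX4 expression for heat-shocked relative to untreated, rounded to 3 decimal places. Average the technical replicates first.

0.514

Mean Ct: BAX4 untreated 33.095; BAX4 heat-shocked 34.000; PPIA untreated 16.215; PPIA heat-shocked 16.160
ΔCt(untreated) = 33.095 − 16.215 = 16.880
ΔCt(heat-shocked) = 34.000 − 16.160 = 17.840
ΔΔCt = 17.840 − 16.880 = 0.960
Fold change = 2^(−0.960) = 0.5141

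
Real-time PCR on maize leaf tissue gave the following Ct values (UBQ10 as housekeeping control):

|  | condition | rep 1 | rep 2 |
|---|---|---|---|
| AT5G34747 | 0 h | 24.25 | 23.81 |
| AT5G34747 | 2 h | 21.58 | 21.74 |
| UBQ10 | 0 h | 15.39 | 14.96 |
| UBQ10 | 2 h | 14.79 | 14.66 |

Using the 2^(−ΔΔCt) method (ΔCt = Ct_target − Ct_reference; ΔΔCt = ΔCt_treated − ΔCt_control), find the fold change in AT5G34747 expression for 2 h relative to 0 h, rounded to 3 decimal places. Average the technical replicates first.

Mean Ct: AT5G34747 0 h 24.030; AT5G34747 2 h 21.660; UBQ10 0 h 15.175; UBQ10 2 h 14.725
ΔCt(0 h) = 24.030 − 15.175 = 8.855
ΔCt(2 h) = 21.660 − 14.725 = 6.935
ΔΔCt = 6.935 − 8.855 = -1.920
Fold change = 2^(−(-1.920)) = 2^1.920 = 3.7842

3.784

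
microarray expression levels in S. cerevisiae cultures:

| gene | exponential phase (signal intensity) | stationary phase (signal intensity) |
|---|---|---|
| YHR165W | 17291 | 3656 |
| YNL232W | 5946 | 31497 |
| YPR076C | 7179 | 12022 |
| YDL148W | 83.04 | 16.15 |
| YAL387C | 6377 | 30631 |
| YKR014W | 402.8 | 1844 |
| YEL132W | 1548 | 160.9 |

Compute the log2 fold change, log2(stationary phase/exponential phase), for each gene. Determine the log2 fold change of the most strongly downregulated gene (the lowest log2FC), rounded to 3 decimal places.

-3.266

log2(3656/17291) = -2.242  (YHR165W)
log2(31497/5946) = 2.405  (YNL232W)
log2(12022/7179) = 0.744  (YPR076C)
log2(16.15/83.04) = -2.362  (YDL148W)
log2(30631/6377) = 2.264  (YAL387C)
log2(1844/402.8) = 2.195  (YKR014W)
log2(160.9/1548) = -3.266  (YEL132W)
YEL132W is most strongly downregulated.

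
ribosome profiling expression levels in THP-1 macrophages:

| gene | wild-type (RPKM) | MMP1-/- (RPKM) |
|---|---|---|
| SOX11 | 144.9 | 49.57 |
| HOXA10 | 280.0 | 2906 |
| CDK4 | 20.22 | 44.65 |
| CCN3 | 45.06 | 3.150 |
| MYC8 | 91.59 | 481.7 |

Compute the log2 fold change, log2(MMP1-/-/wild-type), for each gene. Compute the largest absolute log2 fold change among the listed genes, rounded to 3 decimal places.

log2(49.57/144.9) = -1.548  (SOX11)
log2(2906/280.0) = 3.376  (HOXA10)
log2(44.65/20.22) = 1.143  (CDK4)
log2(3.150/45.06) = -3.838  (CCN3)
log2(481.7/91.59) = 2.395  (MYC8)
The largest magnitude belongs to CCN3.

3.838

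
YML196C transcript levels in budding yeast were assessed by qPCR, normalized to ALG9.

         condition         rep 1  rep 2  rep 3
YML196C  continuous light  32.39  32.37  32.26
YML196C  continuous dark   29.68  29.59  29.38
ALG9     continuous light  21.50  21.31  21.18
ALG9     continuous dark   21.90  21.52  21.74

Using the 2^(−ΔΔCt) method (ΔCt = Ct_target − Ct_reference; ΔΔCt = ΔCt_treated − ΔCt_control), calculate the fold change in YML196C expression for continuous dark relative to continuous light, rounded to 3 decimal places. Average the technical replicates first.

Mean Ct: YML196C continuous light 32.340; YML196C continuous dark 29.550; ALG9 continuous light 21.330; ALG9 continuous dark 21.720
ΔCt(continuous light) = 32.340 − 21.330 = 11.010
ΔCt(continuous dark) = 29.550 − 21.720 = 7.830
ΔΔCt = 7.830 − 11.010 = -3.180
Fold change = 2^(−(-3.180)) = 2^3.180 = 9.0631

9.063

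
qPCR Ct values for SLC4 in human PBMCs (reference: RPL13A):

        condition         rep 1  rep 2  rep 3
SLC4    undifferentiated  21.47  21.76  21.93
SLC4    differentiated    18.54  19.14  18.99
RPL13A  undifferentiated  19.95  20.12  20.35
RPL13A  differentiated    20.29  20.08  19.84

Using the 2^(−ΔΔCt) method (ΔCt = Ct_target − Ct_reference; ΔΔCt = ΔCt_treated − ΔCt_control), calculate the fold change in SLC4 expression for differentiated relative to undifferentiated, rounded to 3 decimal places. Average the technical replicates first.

6.774

Mean Ct: SLC4 undifferentiated 21.720; SLC4 differentiated 18.890; RPL13A undifferentiated 20.140; RPL13A differentiated 20.070
ΔCt(undifferentiated) = 21.720 − 20.140 = 1.580
ΔCt(differentiated) = 18.890 − 20.070 = -1.180
ΔΔCt = -1.180 − 1.580 = -2.760
Fold change = 2^(−(-2.760)) = 2^2.760 = 6.7740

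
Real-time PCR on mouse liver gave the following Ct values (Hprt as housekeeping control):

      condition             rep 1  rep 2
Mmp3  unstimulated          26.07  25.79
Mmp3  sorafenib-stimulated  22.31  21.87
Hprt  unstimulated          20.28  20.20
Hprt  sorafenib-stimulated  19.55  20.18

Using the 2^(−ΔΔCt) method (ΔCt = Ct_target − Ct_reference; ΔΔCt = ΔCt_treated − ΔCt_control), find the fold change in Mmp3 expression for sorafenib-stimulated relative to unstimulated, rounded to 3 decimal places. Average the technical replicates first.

Mean Ct: Mmp3 unstimulated 25.930; Mmp3 sorafenib-stimulated 22.090; Hprt unstimulated 20.240; Hprt sorafenib-stimulated 19.865
ΔCt(unstimulated) = 25.930 − 20.240 = 5.690
ΔCt(sorafenib-stimulated) = 22.090 − 19.865 = 2.225
ΔΔCt = 2.225 − 5.690 = -3.465
Fold change = 2^(−(-3.465)) = 2^3.465 = 11.0425

11.043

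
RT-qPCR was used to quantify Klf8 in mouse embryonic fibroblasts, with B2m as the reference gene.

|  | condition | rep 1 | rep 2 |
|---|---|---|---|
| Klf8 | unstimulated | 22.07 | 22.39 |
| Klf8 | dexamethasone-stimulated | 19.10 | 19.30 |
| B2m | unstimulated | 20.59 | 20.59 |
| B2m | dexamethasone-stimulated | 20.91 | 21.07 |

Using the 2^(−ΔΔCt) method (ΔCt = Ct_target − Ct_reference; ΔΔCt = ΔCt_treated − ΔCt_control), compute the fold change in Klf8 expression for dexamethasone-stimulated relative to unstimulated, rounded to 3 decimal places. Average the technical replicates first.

10.778

Mean Ct: Klf8 unstimulated 22.230; Klf8 dexamethasone-stimulated 19.200; B2m unstimulated 20.590; B2m dexamethasone-stimulated 20.990
ΔCt(unstimulated) = 22.230 − 20.590 = 1.640
ΔCt(dexamethasone-stimulated) = 19.200 − 20.990 = -1.790
ΔΔCt = -1.790 − 1.640 = -3.430
Fold change = 2^(−(-3.430)) = 2^3.430 = 10.7779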